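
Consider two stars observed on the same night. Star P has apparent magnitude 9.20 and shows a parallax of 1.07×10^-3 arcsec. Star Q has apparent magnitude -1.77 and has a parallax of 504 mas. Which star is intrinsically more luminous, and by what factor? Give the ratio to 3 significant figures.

Star P is more luminous, by a factor of 9.08.

Star P: d = 1/p = 1/1.07×10^-3″ = 934.6 pc
Star P: M = m − 5 log₁₀ d + 5 = 9.20 − 5·2.9706 + 5 = -0.653
Star Q: p = 504 mas = 0.504″ → d = 1/p = 1.984 pc
Star Q: M = m − 5 log₁₀ d + 5 = -1.77 − 5·0.2976 + 5 = 1.742
ΔM = M_P − M_Q = -0.653 − (1.742) = -2.395; smaller M is more luminous → Star P.
L ratio = 10^(0.4 |ΔM|) = 10^0.958 = 9.080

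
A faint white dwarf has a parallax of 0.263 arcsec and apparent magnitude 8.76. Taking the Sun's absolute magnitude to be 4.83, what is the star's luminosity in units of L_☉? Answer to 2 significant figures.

L/L_☉ ≈ 3.9×10^-3

d = 1/p = 1/0.263″ = 3.802 pc
M = m − 5 log₁₀ d + 5 = 8.76 − 5·0.5800 + 5 = 10.860
M − M_☉ = 10.860 − 4.83 = 6.030
L/L_☉ = 10^(−0.4 × 6.030) = 3.873×10^-3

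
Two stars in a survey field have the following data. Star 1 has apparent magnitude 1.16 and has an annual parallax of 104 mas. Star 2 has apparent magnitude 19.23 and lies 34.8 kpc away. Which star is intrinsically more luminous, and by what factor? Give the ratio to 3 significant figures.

Star 1: p = 104 mas = 0.104″ → d = 1/p = 9.615 pc
Star 1: M = m − 5 log₁₀ d + 5 = 1.16 − 5·0.9830 + 5 = 1.245
Star 2: d = 34.8 kpc = 34800 pc
Star 2: M = m − 5 log₁₀ d + 5 = 19.23 − 5·4.5416 + 5 = 1.522
ΔM = M_1 − M_2 = 1.245 − (1.522) = -0.277; smaller M is more luminous → Star 1.
L ratio = 10^(0.4 |ΔM|) = 10^0.111 = 1.291

Star 1 is more luminous, by a factor of 1.29.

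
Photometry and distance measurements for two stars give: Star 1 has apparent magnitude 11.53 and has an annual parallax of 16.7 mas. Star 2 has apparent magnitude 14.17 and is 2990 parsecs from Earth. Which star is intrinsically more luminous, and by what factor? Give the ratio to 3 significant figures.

Star 1: p = 16.7 mas = 0.0167″ → d = 1/p = 59.88 pc
Star 1: M = m − 5 log₁₀ d + 5 = 11.53 − 5·1.7773 + 5 = 7.644
Star 2: M = m − 5 log₁₀ d + 5 = 14.17 − 5·3.4757 + 5 = 1.792
ΔM = M_1 − M_2 = 7.644 − (1.792) = 5.852; smaller M is more luminous → Star 2.
L ratio = 10^(0.4 |ΔM|) = 10^2.341 = 219.2

Star 2 is more luminous, by a factor of 219.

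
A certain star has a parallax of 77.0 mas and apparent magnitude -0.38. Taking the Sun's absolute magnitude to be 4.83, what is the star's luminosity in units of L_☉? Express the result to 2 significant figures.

L/L_☉ ≈ 200

d = 1/p = 1000/77.0 mas = 12.99 pc
M = m − 5 log₁₀ d + 5 = -0.38 − 5·1.1135 + 5 = -0.948
M − M_☉ = -0.948 − 4.83 = -5.778
L/L_☉ = 10^(−0.4 × -5.778) = 204.7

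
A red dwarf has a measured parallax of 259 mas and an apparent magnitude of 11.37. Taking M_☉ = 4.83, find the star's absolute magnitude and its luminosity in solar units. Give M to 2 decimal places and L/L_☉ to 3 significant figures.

M ≈ 13.44; L/L_☉ ≈ 3.61×10^-4

d = 1/p = 1000/259 mas = 3.861 pc
M = m − 5 log₁₀ d + 5 = 11.37 − 5·0.5867 + 5 = 13.436
M − M_☉ = 13.436 − 4.83 = 8.606
L/L_☉ = 10^(−0.4 × 8.606) = 3.609×10^-4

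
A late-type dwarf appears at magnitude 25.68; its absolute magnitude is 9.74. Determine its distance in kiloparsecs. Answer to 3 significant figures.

d ≈ 15.4 kpc

μ = m − M = 15.940
m − M = 5 log₁₀ d − 5
log₁₀ d = (m − M)/5 + 1 = 4.1880
d = 10^4.1880 = 15420 pc
= 15.42 kpc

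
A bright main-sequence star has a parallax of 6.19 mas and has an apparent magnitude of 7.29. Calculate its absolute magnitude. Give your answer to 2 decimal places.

p = 6.19 mas = 6.19×10^-3″ → d = 1/p = 161.6 pc
5 log₁₀(d/10 pc) = 5 log₁₀(161.6) − 5 = 6.042
M = m − 5 log₁₀(d/10) = 7.29 − 6.042 = 1.248

M ≈ 1.25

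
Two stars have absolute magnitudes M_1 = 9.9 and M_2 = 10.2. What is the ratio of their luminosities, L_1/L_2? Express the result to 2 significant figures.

ΔM = M_1 − M_2 = -0.3
L_1/L_2 = 10^(−0.4 ΔM) = 10^0.120 = 1.318

L_1/L_2 ≈ 1.3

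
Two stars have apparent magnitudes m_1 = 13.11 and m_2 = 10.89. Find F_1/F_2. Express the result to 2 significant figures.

F_1/F_2 ≈ 0.13

Magnitude difference = 2.22
Flux ratio = 10^(−0.4 Δm) = 10^(−0.4 × 2.22) = 10^-0.888 = 0.1294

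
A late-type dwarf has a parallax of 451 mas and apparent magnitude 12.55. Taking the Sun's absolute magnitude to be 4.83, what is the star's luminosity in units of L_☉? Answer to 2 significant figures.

d = 1/p = 1000/451 mas = 2.217 pc
M = m − 5 log₁₀ d + 5 = 12.55 − 5·0.3458 + 5 = 15.821
M − M_☉ = 15.821 − 4.83 = 10.991
L/L_☉ = 10^(−0.4 × 10.991) = 4.015×10^-5

L/L_☉ ≈ 4.0×10^-5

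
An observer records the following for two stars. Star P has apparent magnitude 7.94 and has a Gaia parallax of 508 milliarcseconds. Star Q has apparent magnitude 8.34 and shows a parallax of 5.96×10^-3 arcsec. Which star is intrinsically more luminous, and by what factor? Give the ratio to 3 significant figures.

Star P: p = 508 mas = 0.508″ → d = 1/p = 1.969 pc
Star P: M = m − 5 log₁₀ d + 5 = 7.94 − 5·0.2941 + 5 = 11.469
Star Q: d = 1/p = 1/5.96×10^-3″ = 167.8 pc
Star Q: M = m − 5 log₁₀ d + 5 = 8.34 − 5·2.2248 + 5 = 2.216
ΔM = M_P − M_Q = 11.469 − (2.216) = 9.253; smaller M is more luminous → Star Q.
L ratio = 10^(0.4 |ΔM|) = 10^3.701 = 5026

Star Q is more luminous, by a factor of 5030.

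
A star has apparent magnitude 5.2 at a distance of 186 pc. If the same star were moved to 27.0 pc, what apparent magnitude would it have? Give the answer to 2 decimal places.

m ≈ 1.01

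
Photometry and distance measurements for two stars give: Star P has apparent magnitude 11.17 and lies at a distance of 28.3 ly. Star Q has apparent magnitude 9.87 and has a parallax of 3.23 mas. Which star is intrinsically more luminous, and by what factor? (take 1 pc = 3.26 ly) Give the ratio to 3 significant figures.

Star P: d = 28.3 ly / 3.26 = 8.681 pc
Star P: M = m − 5 log₁₀ d + 5 = 11.17 − 5·0.9386 + 5 = 11.477
Star Q: p = 3.23 mas = 3.23×10^-3″ → d = 1/p = 309.6 pc
Star Q: M = m − 5 log₁₀ d + 5 = 9.87 − 5·2.4908 + 5 = 2.416
ΔM = M_P − M_Q = 11.477 − (2.416) = 9.061; smaller M is more luminous → Star Q.
L ratio = 10^(0.4 |ΔM|) = 10^3.624 = 4212

Star Q is more luminous, by a factor of 4210.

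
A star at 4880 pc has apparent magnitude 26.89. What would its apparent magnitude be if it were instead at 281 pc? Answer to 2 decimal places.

m ≈ 20.69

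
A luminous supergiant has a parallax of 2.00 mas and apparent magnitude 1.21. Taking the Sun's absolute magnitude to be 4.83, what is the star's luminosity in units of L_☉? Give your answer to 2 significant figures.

L/L_☉ ≈ 70000

d = 1/p = 1000/2.00 mas = 500.0 pc
M = m − 5 log₁₀ d + 5 = 1.21 − 5·2.6990 + 5 = -7.285
M − M_☉ = -7.285 − 4.83 = -12.115
L/L_☉ = 10^(−0.4 × -12.115) = 70140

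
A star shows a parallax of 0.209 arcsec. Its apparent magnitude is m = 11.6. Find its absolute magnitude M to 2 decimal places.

d = 1/p = 1/0.209″ = 4.785 pc
5 log₁₀(d/10 pc) = 5 log₁₀(4.785) − 5 = -1.601
M = m − 5 log₁₀(d/10) = 11.6 + 1.601 = 13.201

M ≈ 13.20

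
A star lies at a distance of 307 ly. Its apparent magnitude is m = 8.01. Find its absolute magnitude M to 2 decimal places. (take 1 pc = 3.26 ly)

M ≈ 3.14

d = 307 ly / 3.26 = 94.17 pc
5 log₁₀(d/10 pc) = 5 log₁₀(94.17) − 5 = 4.870
M = m − 5 log₁₀(d/10) = 8.01 − 4.870 = 3.140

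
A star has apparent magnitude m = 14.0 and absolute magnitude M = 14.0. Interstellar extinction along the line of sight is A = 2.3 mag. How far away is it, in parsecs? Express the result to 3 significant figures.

m − M = 5 log₁₀(d/10 pc) + A  ⇒  14.0 − (14.0) − 2.3 = 5 log₁₀(d/10)
-2.300 = 5 log₁₀(d/10)
log₁₀ d = (m − M − A)/5 + 1 = 0.5400
d = 10^0.5400 = 3.467 pc

d ≈ 3.47 pc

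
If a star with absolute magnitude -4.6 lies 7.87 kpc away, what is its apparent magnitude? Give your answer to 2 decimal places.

d = 7.87 kpc = 7870 pc
m = M + 5 log₁₀ d − 5 = -4.6 + 5·3.8960 − 5 = 9.880

m ≈ 9.88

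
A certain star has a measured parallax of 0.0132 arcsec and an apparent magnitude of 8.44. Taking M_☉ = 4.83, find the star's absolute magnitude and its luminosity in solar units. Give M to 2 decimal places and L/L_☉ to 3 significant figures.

d = 1/p = 1/0.0132″ = 75.76 pc
M = m − 5 log₁₀ d + 5 = 8.44 − 5·1.8794 + 5 = 4.043
M − M_☉ = 4.043 − 4.83 = -0.787
L/L_☉ = 10^(−0.4 × -0.787) = 2.065

M ≈ 4.04; L/L_☉ ≈ 2.06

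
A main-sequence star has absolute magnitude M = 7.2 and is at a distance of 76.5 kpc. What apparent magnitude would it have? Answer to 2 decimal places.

d = 76.5 kpc = 76500 pc
m = M + 5 log₁₀ d − 5 = 7.2 + 5·4.8837 − 5 = 26.618

m ≈ 26.62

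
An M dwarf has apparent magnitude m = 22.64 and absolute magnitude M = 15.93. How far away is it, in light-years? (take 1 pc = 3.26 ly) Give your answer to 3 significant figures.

d ≈ 717 ly

μ = m − M = 6.710
m − M = 5 log₁₀ d − 5
log₁₀ d = (m − M)/5 + 1 = 2.3420
d = 10^2.3420 = 219.8 pc
= 716.5 ly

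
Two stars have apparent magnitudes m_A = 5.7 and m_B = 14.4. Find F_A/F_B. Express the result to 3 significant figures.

F_A/F_B ≈ 3020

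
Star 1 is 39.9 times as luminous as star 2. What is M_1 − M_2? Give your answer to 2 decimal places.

M_1 − M_2 ≈ -4.00

Pogson: ΔM = −2.5 log₁₀(ratio) = −2.5 log₁₀(39.9) = −2.5 × 1.6010 = -4.002
Star 1 is brighter, so it has the smaller magnitude: the difference is negative.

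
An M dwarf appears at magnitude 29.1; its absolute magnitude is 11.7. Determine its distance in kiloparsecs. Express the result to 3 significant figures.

d ≈ 30.2 kpc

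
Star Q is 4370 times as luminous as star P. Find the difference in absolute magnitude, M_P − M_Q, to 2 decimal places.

M_P − M_Q ≈ 9.10

Pogson: ΔM = −2.5 log₁₀(ratio) = −2.5 log₁₀(4370) = −2.5 × 3.6405 = -9.101
Star Q is brighter so has the smaller magnitude: M_P − M_Q is positive.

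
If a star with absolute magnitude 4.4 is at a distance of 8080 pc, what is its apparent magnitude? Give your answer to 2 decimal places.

m = M + 5 log₁₀ d − 5 = 4.4 + 5·3.9074 − 5 = 18.937

m ≈ 18.94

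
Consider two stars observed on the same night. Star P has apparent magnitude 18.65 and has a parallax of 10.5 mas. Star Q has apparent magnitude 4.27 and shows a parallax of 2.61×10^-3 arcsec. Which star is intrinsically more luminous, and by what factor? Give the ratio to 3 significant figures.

Star P: p = 10.5 mas = 0.0105″ → d = 1/p = 95.24 pc
Star P: M = m − 5 log₁₀ d + 5 = 18.65 − 5·1.9788 + 5 = 13.756
Star Q: d = 1/p = 1/2.61×10^-3″ = 383.1 pc
Star Q: M = m − 5 log₁₀ d + 5 = 4.27 − 5·2.5834 + 5 = -3.647
ΔM = M_P − M_Q = 13.756 − (-3.647) = 17.403; smaller M is more luminous → Star Q.
L ratio = 10^(0.4 |ΔM|) = 10^6.961 = 9.143×10^6

Star Q is more luminous, by a factor of 9.14×10^6.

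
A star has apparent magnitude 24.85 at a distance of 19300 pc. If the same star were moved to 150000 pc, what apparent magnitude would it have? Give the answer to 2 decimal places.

m ≈ 29.30

Flux ∝ 1/d², so Δm = 5 log₁₀(d₂/d₁) = 5 log₁₀(150000/19300) = 4.453
m₂ = m₁ + Δm = 24.85 + (4.453) = 29.303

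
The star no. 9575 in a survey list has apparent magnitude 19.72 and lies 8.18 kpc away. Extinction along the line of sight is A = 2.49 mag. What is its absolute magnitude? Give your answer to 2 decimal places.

d = 8.18 kpc = 8180 pc
5 log₁₀(d/10 pc) = 5 log₁₀(8180) − 5 = 14.564
M = m − 5 log₁₀(d/10) − A = 19.72 − 14.564 − 2.49 = 2.666

M ≈ 2.67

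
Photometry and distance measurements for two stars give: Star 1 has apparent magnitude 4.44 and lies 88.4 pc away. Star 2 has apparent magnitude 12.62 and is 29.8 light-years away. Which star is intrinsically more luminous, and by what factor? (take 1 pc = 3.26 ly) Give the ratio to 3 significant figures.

Star 1: M = m − 5 log₁₀ d + 5 = 4.44 − 5·1.9465 + 5 = -0.292
Star 2: d = 29.8 ly / 3.26 = 9.141 pc
Star 2: M = m − 5 log₁₀ d + 5 = 12.62 − 5·0.9610 + 5 = 12.815
ΔM = M_1 − M_2 = -0.292 − (12.815) = -13.107; smaller M is more luminous → Star 1.
L ratio = 10^(0.4 |ΔM|) = 10^5.243 = 174900

Star 1 is more luminous, by a factor of 175000.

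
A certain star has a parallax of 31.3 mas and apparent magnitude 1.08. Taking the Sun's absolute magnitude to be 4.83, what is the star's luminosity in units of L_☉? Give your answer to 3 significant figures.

d = 1/p = 1000/31.3 mas = 31.95 pc
M = m − 5 log₁₀ d + 5 = 1.08 − 5·1.5045 + 5 = -1.442
M − M_☉ = -1.442 − 4.83 = -6.272
L/L_☉ = 10^(−0.4 × -6.272) = 322.8

L/L_☉ ≈ 323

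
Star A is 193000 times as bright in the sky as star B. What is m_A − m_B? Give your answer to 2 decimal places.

m_A − m_B ≈ -13.21

Pogson: Δm = −2.5 log₁₀(ratio) = −2.5 log₁₀(193000) = −2.5 × 5.2856 = -13.214
Star A is brighter, so it has the smaller magnitude: the difference is negative.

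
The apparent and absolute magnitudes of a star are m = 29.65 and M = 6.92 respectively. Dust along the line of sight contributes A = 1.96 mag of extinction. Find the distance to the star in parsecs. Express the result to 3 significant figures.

d ≈ 143000 pc

m − M = 5 log₁₀(d/10 pc) + A  ⇒  29.65 − (6.92) − 1.96 = 5 log₁₀(d/10)
20.770 = 5 log₁₀(d/10)
log₁₀ d = (m − M − A)/5 + 1 = 5.1540
d = 10^5.1540 = 142600 pc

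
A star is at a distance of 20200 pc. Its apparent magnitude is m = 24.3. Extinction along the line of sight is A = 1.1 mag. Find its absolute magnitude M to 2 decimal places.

5 log₁₀(d/10 pc) = 5 log₁₀(20200) − 5 = 16.527
M = m − 5 log₁₀(d/10) − A = 24.3 − 16.527 − 1.1 = 6.673

M ≈ 6.67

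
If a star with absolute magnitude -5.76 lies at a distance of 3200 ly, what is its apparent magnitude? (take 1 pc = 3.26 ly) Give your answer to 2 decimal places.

d = 3200 ly / 3.26 = 981.6 pc
m = M + 5 log₁₀ d − 5 = -5.76 + 5·2.9919 − 5 = 4.200

m ≈ 4.20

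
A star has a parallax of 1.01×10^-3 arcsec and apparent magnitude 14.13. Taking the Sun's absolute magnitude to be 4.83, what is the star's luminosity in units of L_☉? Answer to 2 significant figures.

L/L_☉ ≈ 1.9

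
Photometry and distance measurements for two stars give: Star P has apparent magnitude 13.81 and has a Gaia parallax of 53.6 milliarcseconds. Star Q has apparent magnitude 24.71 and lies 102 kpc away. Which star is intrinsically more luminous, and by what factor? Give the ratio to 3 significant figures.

Star Q is more luminous, by a factor of 1300.

Star P: p = 53.6 mas = 0.0536″ → d = 1/p = 18.66 pc
Star P: M = m − 5 log₁₀ d + 5 = 13.81 − 5·1.2708 + 5 = 12.456
Star Q: d = 102 kpc = 102000 pc
Star Q: M = m − 5 log₁₀ d + 5 = 24.71 − 5·5.0086 + 5 = 4.667
ΔM = M_P − M_Q = 12.456 − (4.667) = 7.789; smaller M is more luminous → Star Q.
L ratio = 10^(0.4 |ΔM|) = 10^3.116 = 1305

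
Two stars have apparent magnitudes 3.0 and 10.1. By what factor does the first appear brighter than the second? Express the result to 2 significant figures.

690

Magnitude difference = -7.1
Flux ratio = 10^(−0.4 Δm) = 10^(−0.4 × -7.1) = 10^2.840 = 691.8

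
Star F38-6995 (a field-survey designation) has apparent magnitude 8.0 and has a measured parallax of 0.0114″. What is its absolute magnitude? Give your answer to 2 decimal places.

d = 1/p = 1/0.0114″ = 87.72 pc
5 log₁₀(d/10 pc) = 5 log₁₀(87.72) − 5 = 4.715
M = m − 5 log₁₀(d/10) = 8.0 − 4.715 = 3.285

M ≈ 3.28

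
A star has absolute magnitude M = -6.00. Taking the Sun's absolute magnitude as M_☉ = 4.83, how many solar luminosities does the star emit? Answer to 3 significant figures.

L/L_☉ ≈ 21500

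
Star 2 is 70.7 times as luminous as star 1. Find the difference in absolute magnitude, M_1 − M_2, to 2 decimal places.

Pogson: ΔM = −2.5 log₁₀(ratio) = −2.5 log₁₀(70.7) = −2.5 × 1.8494 = -4.624
Star 2 is brighter so has the smaller magnitude: M_1 − M_2 is positive.

M_1 − M_2 ≈ 4.62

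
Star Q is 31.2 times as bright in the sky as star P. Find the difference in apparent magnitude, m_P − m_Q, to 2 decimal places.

m_P − m_Q ≈ 3.74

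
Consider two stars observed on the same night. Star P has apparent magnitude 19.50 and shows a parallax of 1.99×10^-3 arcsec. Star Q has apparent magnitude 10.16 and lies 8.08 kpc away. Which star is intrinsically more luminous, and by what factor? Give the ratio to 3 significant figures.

Star P: d = 1/p = 1/1.99×10^-3″ = 502.5 pc
Star P: M = m − 5 log₁₀ d + 5 = 19.50 − 5·2.7011 + 5 = 10.994
Star Q: d = 8.08 kpc = 8080 pc
Star Q: M = m − 5 log₁₀ d + 5 = 10.16 − 5·3.9074 + 5 = -4.377
ΔM = M_P − M_Q = 10.994 − (-4.377) = 15.371; smaller M is more luminous → Star Q.
L ratio = 10^(0.4 |ΔM|) = 10^6.149 = 1.408×10^6

Star Q is more luminous, by a factor of 1.41×10^6.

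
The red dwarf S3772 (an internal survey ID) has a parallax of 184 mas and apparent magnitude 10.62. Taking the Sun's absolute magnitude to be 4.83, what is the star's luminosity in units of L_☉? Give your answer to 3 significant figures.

L/L_☉ ≈ 1.43×10^-3

d = 1/p = 1000/184 mas = 5.435 pc
M = m − 5 log₁₀ d + 5 = 10.62 − 5·0.7352 + 5 = 11.944
M − M_☉ = 11.944 − 4.83 = 7.114
L/L_☉ = 10^(−0.4 × 7.114) = 1.427×10^-3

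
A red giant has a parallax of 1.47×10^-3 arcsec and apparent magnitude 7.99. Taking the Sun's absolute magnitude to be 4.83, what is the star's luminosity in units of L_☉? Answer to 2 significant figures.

L/L_☉ ≈ 250

d = 1/p = 1/1.47×10^-3″ = 680.3 pc
M = m − 5 log₁₀ d + 5 = 7.99 − 5·2.8327 + 5 = -1.173
M − M_☉ = -1.173 − 4.83 = -6.003
L/L_☉ = 10^(−0.4 × -6.003) = 252.0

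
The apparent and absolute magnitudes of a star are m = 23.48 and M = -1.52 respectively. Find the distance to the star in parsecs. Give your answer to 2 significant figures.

d ≈ 1.0×10^6 pc

Distance modulus: m − M = 23.48 − (-1.52) = 25.000
m − M = 5 log₁₀ d − 5
log₁₀ d = (m − M)/5 + 1 = 6.0000
d = 10^6.0000 = 1.000×10^6 pc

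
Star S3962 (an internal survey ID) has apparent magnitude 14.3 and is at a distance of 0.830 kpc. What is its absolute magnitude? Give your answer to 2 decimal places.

d = 0.830 kpc = 830.0 pc
5 log₁₀(d/10 pc) = 5 log₁₀(830.0) − 5 = 9.595
M = m − 5 log₁₀(d/10) = 14.3 − 9.595 = 4.705

M ≈ 4.70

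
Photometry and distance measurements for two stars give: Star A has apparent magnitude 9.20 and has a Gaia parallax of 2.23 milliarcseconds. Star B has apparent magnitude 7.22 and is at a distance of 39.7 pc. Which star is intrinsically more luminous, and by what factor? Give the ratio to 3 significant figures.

Star A is more luminous, by a factor of 20.6.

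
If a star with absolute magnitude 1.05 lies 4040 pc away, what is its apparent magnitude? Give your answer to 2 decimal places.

m ≈ 14.08

m = M + 5 log₁₀ d − 5 = 1.05 + 5·3.6064 − 5 = 14.082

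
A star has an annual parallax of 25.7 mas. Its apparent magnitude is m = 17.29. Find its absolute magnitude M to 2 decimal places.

p = 25.7 mas = 0.0257″ → d = 1/p = 38.91 pc
5 log₁₀(d/10 pc) = 5 log₁₀(38.91) − 5 = 2.950
M = m − 5 log₁₀(d/10) = 17.29 − 2.950 = 14.340

M ≈ 14.34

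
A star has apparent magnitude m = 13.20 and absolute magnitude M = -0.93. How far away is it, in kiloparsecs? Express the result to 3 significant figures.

d ≈ 6.70 kpc

μ = m − M = 14.130
m − M = 5 log₁₀ d − 5
log₁₀ d = (m − M)/5 + 1 = 3.8260
d = 10^3.8260 = 6699 pc
= 6.699 kpc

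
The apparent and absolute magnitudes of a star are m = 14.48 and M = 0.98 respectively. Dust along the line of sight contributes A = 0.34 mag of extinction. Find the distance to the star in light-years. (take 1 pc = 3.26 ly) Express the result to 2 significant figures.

d ≈ 14000 ly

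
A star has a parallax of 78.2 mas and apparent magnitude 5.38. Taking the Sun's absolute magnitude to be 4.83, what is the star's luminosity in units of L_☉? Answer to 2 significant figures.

d = 1/p = 1000/78.2 mas = 12.79 pc
M = m − 5 log₁₀ d + 5 = 5.38 − 5·1.1068 + 5 = 4.846
M − M_☉ = 4.846 − 4.83 = 0.016
L/L_☉ = 10^(−0.4 × 0.016) = 0.9853

L/L_☉ ≈ 0.99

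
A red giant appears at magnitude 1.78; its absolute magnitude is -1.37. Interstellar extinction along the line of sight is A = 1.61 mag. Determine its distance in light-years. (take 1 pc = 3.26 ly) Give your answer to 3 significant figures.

m − M = 5 log₁₀(d/10 pc) + A  ⇒  1.78 − (-1.37) − 1.61 = 5 log₁₀(d/10)
1.540 = 5 log₁₀(d/10)
log₁₀ d = (m − M − A)/5 + 1 = 1.3080
d = 10^1.3080 = 20.32 pc
= 66.25 ly

d ≈ 66.3 ly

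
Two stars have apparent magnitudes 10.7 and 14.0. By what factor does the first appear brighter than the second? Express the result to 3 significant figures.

Magnitude difference = -3.3
Flux ratio = 10^(−0.4 Δm) = 10^(−0.4 × -3.3) = 10^1.320 = 20.89

20.9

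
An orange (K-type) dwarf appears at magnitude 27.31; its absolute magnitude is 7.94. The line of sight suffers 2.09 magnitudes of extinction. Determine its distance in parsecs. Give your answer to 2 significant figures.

d ≈ 29000 pc

m − M = 5 log₁₀(d/10 pc) + A  ⇒  27.31 − (7.94) − 2.09 = 5 log₁₀(d/10)
17.280 = 5 log₁₀(d/10)
log₁₀ d = (m − M − A)/5 + 1 = 4.4560
d = 10^4.4560 = 28580 pc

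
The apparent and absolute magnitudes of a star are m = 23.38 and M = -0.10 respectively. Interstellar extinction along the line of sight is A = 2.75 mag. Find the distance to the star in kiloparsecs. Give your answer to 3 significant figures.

d ≈ 140 kpc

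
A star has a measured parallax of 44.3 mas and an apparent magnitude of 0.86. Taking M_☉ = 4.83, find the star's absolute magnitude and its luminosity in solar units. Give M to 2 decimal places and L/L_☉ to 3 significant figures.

M ≈ -0.91; L/L_☉ ≈ 197

d = 1/p = 1000/44.3 mas = 22.57 pc
M = m − 5 log₁₀ d + 5 = 0.86 − 5·1.3536 + 5 = -0.908
M − M_☉ = -0.908 − 4.83 = -5.738
L/L_☉ = 10^(−0.4 × -5.738) = 197.3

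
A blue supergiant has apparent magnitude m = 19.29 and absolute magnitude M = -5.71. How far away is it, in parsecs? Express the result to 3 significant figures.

d ≈ 1.00×10^6 pc

μ = m − M = 25.000
m − M = 5 log₁₀ d − 5
log₁₀ d = (m − M)/5 + 1 = 6.0000
d = 10^6.0000 = 1.000×10^6 pc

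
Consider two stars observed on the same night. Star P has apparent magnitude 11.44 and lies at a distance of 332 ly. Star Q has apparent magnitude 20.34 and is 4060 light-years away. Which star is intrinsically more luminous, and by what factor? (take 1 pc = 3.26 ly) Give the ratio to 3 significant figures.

Star P: d = 332 ly / 3.26 = 101.8 pc
Star P: M = m − 5 log₁₀ d + 5 = 11.44 − 5·2.0079 + 5 = 6.400
Star Q: d = 4060 ly / 3.26 = 1245 pc
Star Q: M = m − 5 log₁₀ d + 5 = 20.34 − 5·3.0953 + 5 = 9.863
ΔM = M_P − M_Q = 6.400 − (9.863) = -3.463; smaller M is more luminous → Star P.
L ratio = 10^(0.4 |ΔM|) = 10^1.385 = 24.28

Star P is more luminous, by a factor of 24.3.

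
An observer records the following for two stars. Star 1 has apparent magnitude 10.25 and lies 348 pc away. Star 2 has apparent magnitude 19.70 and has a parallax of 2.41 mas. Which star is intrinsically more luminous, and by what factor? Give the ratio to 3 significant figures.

Star 1: M = m − 5 log₁₀ d + 5 = 10.25 − 5·2.5416 + 5 = 2.542
Star 2: p = 2.41 mas = 2.41×10^-3″ → d = 1/p = 414.9 pc
Star 2: M = m − 5 log₁₀ d + 5 = 19.70 − 5·2.6180 + 5 = 11.610
ΔM = M_1 − M_2 = 2.542 − (11.610) = -9.068; smaller M is more luminous → Star 1.
L ratio = 10^(0.4 |ΔM|) = 10^3.627 = 4238

Star 1 is more luminous, by a factor of 4240.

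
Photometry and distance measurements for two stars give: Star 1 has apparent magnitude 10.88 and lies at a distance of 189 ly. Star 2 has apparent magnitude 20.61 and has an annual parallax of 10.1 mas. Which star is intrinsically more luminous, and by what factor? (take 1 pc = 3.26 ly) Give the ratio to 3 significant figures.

Star 1: d = 189 ly / 3.26 = 57.98 pc
Star 1: M = m − 5 log₁₀ d + 5 = 10.88 − 5·1.7632 + 5 = 7.064
Star 2: p = 10.1 mas = 0.0101″ → d = 1/p = 99.01 pc
Star 2: M = m − 5 log₁₀ d + 5 = 20.61 − 5·1.9957 + 5 = 15.632
ΔM = M_1 − M_2 = 7.064 − (15.632) = -8.568; smaller M is more luminous → Star 1.
L ratio = 10^(0.4 |ΔM|) = 10^3.427 = 2674

Star 1 is more luminous, by a factor of 2670.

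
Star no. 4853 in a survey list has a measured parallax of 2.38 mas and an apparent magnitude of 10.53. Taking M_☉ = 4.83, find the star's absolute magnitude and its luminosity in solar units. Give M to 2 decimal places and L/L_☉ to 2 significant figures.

M ≈ 2.41; L/L_☉ ≈ 9.3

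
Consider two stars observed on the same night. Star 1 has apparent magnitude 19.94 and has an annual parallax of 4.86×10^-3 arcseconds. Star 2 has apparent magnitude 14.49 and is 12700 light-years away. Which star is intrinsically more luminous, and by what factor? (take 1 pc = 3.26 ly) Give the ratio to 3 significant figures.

Star 1: d = 1/p = 1/4.86×10^-3″ = 205.8 pc
Star 1: M = m − 5 log₁₀ d + 5 = 19.94 − 5·2.3134 + 5 = 13.373
Star 2: d = 12700 ly / 3.26 = 3896 pc
Star 2: M = m − 5 log₁₀ d + 5 = 14.49 − 5·3.5906 + 5 = 1.537
ΔM = M_1 − M_2 = 13.373 − (1.537) = 11.836; smaller M is more luminous → Star 2.
L ratio = 10^(0.4 |ΔM|) = 10^4.734 = 54260

Star 2 is more luminous, by a factor of 54300.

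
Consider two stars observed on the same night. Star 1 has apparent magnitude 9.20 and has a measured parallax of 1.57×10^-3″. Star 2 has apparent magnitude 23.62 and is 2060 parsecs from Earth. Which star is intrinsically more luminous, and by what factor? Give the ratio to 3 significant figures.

Star 1 is more luminous, by a factor of 56000.

Star 1: d = 1/p = 1/1.57×10^-3″ = 636.9 pc
Star 1: M = m − 5 log₁₀ d + 5 = 9.20 − 5·2.8041 + 5 = 0.179
Star 2: M = m − 5 log₁₀ d + 5 = 23.62 − 5·3.3139 + 5 = 12.051
ΔM = M_1 − M_2 = 0.179 − (12.051) = -11.871; smaller M is more luminous → Star 1.
L ratio = 10^(0.4 |ΔM|) = 10^4.748 = 56040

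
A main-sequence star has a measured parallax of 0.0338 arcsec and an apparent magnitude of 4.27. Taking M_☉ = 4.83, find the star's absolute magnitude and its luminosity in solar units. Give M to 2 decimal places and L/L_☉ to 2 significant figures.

M ≈ 1.91; L/L_☉ ≈ 15

d = 1/p = 1/0.0338″ = 29.59 pc
M = m − 5 log₁₀ d + 5 = 4.27 − 5·1.4711 + 5 = 1.915
M − M_☉ = 1.915 − 4.83 = -2.915
L/L_☉ = 10^(−0.4 × -2.915) = 14.66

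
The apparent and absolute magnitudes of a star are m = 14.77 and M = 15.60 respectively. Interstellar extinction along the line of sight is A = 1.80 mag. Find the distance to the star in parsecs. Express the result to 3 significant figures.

d ≈ 2.98 pc

m − M = 5 log₁₀(d/10 pc) + A  ⇒  14.77 − (15.60) − 1.80 = 5 log₁₀(d/10)
-2.630 = 5 log₁₀(d/10)
log₁₀ d = (m − M − A)/5 + 1 = 0.4740
d = 10^0.4740 = 2.979 pc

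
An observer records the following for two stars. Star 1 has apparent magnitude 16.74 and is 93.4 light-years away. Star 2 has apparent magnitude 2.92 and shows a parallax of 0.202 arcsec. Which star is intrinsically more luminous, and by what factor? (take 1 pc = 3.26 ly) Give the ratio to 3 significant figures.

Star 1: d = 93.4 ly / 3.26 = 28.65 pc
Star 1: M = m − 5 log₁₀ d + 5 = 16.74 − 5·1.4571 + 5 = 14.454
Star 2: d = 1/p = 1/0.202″ = 4.950 pc
Star 2: M = m − 5 log₁₀ d + 5 = 2.92 − 5·0.6946 + 5 = 4.447
ΔM = M_1 − M_2 = 14.454 − (4.447) = 10.008; smaller M is more luminous → Star 2.
L ratio = 10^(0.4 |ΔM|) = 10^4.003 = 10070

Star 2 is more luminous, by a factor of 10100.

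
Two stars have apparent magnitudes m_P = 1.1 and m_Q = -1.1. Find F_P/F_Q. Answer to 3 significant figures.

F_P/F_Q ≈ 0.132

Magnitude difference = 2.2
Flux ratio = 10^(−0.4 Δm) = 10^(−0.4 × 2.2) = 10^-0.880 = 0.1318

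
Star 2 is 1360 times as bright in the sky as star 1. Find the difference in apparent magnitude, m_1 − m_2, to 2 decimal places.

Pogson: Δm = −2.5 log₁₀(ratio) = −2.5 log₁₀(1360) = −2.5 × 3.1335 = -7.834
Star 2 is brighter so has the smaller magnitude: m_1 − m_2 is positive.

m_1 − m_2 ≈ 7.83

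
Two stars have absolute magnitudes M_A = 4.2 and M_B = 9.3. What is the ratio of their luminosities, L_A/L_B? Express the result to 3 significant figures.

ΔM = M_A − M_B = -5.1
L_A/L_B = 10^(−0.4 ΔM) = 10^2.040 = 109.6

L_A/L_B ≈ 110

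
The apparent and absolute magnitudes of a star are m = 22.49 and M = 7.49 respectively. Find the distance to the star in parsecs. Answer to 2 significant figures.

μ = m − M = 15.000
m − M = 5 log₁₀ d − 5
log₁₀ d = (m − M)/5 + 1 = 4.0000
d = 10^4.0000 = 10000 pc

d ≈ 10000 pc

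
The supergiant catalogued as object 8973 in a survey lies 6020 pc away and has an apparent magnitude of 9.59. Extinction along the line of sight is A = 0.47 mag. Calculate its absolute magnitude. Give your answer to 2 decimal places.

5 log₁₀(d/10 pc) = 5 log₁₀(6020) − 5 = 13.898
M = m − 5 log₁₀(d/10) − A = 9.59 − 13.898 − 0.47 = -4.778

M ≈ -4.78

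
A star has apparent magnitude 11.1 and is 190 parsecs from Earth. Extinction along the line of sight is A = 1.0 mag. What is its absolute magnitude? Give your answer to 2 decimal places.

5 log₁₀(d/10 pc) = 5 log₁₀(190.0) − 5 = 6.394
M = m − 5 log₁₀(d/10) − A = 11.1 − 6.394 − 1.0 = 3.706

M ≈ 3.71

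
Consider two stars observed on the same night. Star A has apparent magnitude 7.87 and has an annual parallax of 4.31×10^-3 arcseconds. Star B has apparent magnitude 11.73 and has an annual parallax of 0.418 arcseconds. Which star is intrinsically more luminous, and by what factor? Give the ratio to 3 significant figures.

Star A is more luminous, by a factor of 329000.

Star A: d = 1/p = 1/4.31×10^-3″ = 232.0 pc
Star A: M = m − 5 log₁₀ d + 5 = 7.87 − 5·2.3655 + 5 = 1.042
Star B: d = 1/p = 1/0.418″ = 2.392 pc
Star B: M = m − 5 log₁₀ d + 5 = 11.73 − 5·0.3788 + 5 = 14.836
ΔM = M_A − M_B = 1.042 − (14.836) = -13.793; smaller M is more luminous → Star A.
L ratio = 10^(0.4 |ΔM|) = 10^5.517 = 329200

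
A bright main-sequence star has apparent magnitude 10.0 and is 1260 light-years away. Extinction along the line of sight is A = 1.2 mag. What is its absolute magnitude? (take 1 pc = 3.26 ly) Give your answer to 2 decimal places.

M ≈ 0.86

d = 1260 ly / 3.26 = 386.5 pc
5 log₁₀(d/10 pc) = 5 log₁₀(386.5) − 5 = 7.936
M = m − 5 log₁₀(d/10) − A = 10.0 − 7.936 − 1.2 = 0.864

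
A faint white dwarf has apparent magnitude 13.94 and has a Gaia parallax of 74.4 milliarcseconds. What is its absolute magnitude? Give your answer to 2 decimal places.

p = 74.4 mas = 0.0744″ → d = 1/p = 13.44 pc
5 log₁₀(d/10 pc) = 5 log₁₀(13.44) − 5 = 0.642
M = m − 5 log₁₀(d/10) = 13.94 − 0.642 = 13.298

M ≈ 13.30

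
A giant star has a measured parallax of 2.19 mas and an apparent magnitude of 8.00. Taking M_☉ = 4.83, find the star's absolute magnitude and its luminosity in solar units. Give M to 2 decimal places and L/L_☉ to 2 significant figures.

M ≈ -0.30; L/L_☉ ≈ 110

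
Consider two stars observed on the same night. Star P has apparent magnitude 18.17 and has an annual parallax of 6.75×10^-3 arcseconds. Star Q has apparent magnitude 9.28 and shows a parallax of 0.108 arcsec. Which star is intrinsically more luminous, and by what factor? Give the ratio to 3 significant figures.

Star Q is more luminous, by a factor of 14.1.

Star P: d = 1/p = 1/6.75×10^-3″ = 148.1 pc
Star P: M = m − 5 log₁₀ d + 5 = 18.17 − 5·2.1707 + 5 = 12.317
Star Q: d = 1/p = 1/0.108″ = 9.259 pc
Star Q: M = m − 5 log₁₀ d + 5 = 9.28 − 5·0.9666 + 5 = 9.447
ΔM = M_P − M_Q = 12.317 − (9.447) = 2.869; smaller M is more luminous → Star Q.
L ratio = 10^(0.4 |ΔM|) = 10^1.148 = 14.05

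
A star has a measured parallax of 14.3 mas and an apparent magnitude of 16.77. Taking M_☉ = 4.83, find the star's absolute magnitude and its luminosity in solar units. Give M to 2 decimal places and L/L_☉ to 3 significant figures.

M ≈ 12.55; L/L_☉ ≈ 8.19×10^-4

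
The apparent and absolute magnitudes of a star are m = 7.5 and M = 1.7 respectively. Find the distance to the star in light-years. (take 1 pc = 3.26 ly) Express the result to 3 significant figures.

μ = m − M = 5.800
m − M = 5 log₁₀ d − 5
log₁₀ d = (m − M)/5 + 1 = 2.1600
d = 10^2.1600 = 144.5 pc
= 471.2 ly

d ≈ 471 ly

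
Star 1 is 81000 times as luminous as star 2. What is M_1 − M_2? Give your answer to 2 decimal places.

M_1 − M_2 ≈ -12.27

Pogson: ΔM = −2.5 log₁₀(ratio) = −2.5 log₁₀(81000) = −2.5 × 4.9085 = -12.271
Star 1 is brighter, so it has the smaller magnitude: the difference is negative.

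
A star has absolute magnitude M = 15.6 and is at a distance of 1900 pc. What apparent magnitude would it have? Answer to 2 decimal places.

m = M + 5 log₁₀ d − 5 = 15.6 + 5·3.2788 − 5 = 26.994

m ≈ 26.99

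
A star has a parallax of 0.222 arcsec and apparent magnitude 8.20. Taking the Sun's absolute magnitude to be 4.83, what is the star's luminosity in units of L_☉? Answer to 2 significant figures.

d = 1/p = 1/0.222″ = 4.505 pc
M = m − 5 log₁₀ d + 5 = 8.20 − 5·0.6536 + 5 = 9.932
M − M_☉ = 9.932 − 4.83 = 5.102
L/L_☉ = 10^(−0.4 × 5.102) = 9.105×10^-3

L/L_☉ ≈ 9.1×10^-3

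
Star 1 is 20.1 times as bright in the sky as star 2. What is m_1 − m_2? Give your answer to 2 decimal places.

m_1 − m_2 ≈ -3.26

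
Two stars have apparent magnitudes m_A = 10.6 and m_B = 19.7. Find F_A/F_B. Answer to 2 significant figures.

F_A/F_B ≈ 4400

Δm = 10.6 − (19.7) = -9.1
Flux ratio = 10^(−0.4 Δm) = 10^(−0.4 × -9.1) = 10^3.640 = 4365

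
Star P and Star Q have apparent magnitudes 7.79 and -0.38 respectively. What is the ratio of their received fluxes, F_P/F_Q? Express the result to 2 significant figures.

Magnitude difference = 8.17
Flux ratio = 10^(−0.4 Δm) = 10^(−0.4 × 8.17) = 10^-3.268 = 5.395×10^-4

F_P/F_Q ≈ 5.4×10^-4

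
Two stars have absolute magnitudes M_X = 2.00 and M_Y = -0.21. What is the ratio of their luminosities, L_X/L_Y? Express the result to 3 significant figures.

L_X/L_Y ≈ 0.131

ΔM = M_X − M_Y = 2.21
L_X/L_Y = 10^(−0.4 ΔM) = 10^-0.884 = 0.1306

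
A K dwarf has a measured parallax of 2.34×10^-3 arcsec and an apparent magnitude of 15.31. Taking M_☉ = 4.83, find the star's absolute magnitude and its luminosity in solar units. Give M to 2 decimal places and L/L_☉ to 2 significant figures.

M ≈ 7.16; L/L_☉ ≈ 0.12

d = 1/p = 1/2.34×10^-3″ = 427.4 pc
M = m − 5 log₁₀ d + 5 = 15.31 − 5·2.6308 + 5 = 7.156
M − M_☉ = 7.156 − 4.83 = 2.326
L/L_☉ = 10^(−0.4 × 2.326) = 0.1174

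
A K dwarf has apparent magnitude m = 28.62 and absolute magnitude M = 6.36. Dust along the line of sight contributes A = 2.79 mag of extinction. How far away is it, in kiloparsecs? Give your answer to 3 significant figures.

d ≈ 78.3 kpc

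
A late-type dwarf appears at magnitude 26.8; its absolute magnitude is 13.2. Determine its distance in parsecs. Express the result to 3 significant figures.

d ≈ 5250 pc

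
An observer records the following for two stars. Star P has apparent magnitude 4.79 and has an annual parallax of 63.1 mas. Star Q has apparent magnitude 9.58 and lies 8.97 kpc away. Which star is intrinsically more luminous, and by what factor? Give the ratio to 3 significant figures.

Star P: p = 63.1 mas = 0.0631″ → d = 1/p = 15.85 pc
Star P: M = m − 5 log₁₀ d + 5 = 4.79 − 5·1.2000 + 5 = 3.790
Star Q: d = 8.97 kpc = 8970 pc
Star Q: M = m − 5 log₁₀ d + 5 = 9.58 − 5·3.9528 + 5 = -5.184
ΔM = M_P − M_Q = 3.790 − (-5.184) = 8.974; smaller M is more luminous → Star Q.
L ratio = 10^(0.4 |ΔM|) = 10^3.590 = 3887

Star Q is more luminous, by a factor of 3890.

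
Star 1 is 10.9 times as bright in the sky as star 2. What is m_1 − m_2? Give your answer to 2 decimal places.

Pogson: Δm = −2.5 log₁₀(ratio) = −2.5 log₁₀(10.9) = −2.5 × 1.0374 = -2.594
Star 1 is brighter, so it has the smaller magnitude: the difference is negative.

m_1 − m_2 ≈ -2.59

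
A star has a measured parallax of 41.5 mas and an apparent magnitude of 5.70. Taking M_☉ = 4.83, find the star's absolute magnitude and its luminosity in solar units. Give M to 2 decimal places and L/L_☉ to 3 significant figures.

M ≈ 3.79; L/L_☉ ≈ 2.61

d = 1/p = 1000/41.5 mas = 24.10 pc
M = m − 5 log₁₀ d + 5 = 5.70 − 5·1.3820 + 5 = 3.790
M − M_☉ = 3.790 − 4.83 = -1.040
L/L_☉ = 10^(−0.4 × -1.040) = 2.606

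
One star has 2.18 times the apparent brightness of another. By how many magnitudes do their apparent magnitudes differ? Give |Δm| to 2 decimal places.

|Δm| ≈ 0.85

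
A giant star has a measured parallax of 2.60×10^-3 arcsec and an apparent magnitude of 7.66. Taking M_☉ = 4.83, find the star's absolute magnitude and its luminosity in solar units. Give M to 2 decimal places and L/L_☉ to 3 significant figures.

d = 1/p = 1/2.60×10^-3″ = 384.6 pc
M = m − 5 log₁₀ d + 5 = 7.66 − 5·2.5850 + 5 = -0.265
M − M_☉ = -0.265 − 4.83 = -5.095
L/L_☉ = 10^(−0.4 × -5.095) = 109.2

M ≈ -0.27; L/L_☉ ≈ 109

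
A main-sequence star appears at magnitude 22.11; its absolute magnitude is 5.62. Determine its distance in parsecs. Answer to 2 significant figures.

Distance modulus: m − M = 22.11 − (5.62) = 16.490
m − M = 5 log₁₀ d − 5
log₁₀ d = (m − M)/5 + 1 = 4.2980
d = 10^4.2980 = 19860 pc

d ≈ 20000 pc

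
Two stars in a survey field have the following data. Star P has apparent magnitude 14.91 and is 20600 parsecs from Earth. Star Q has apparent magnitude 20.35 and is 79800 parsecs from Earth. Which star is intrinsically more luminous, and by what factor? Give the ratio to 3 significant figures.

Star P is more luminous, by a factor of 9.99.

Star P: M = m − 5 log₁₀ d + 5 = 14.91 − 5·4.3139 + 5 = -1.659
Star Q: M = m − 5 log₁₀ d + 5 = 20.35 − 5·4.9020 + 5 = 0.840
ΔM = M_P − M_Q = -1.659 − (0.840) = -2.499; smaller M is more luminous → Star P.
L ratio = 10^(0.4 |ΔM|) = 10^1.000 = 9.994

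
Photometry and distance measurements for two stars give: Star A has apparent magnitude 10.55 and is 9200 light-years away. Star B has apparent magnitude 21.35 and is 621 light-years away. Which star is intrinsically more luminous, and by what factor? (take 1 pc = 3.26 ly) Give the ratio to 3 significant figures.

Star A: d = 9200 ly / 3.26 = 2822 pc
Star A: M = m − 5 log₁₀ d + 5 = 10.55 − 5·3.4506 + 5 = -1.703
Star B: d = 621 ly / 3.26 = 190.5 pc
Star B: M = m − 5 log₁₀ d + 5 = 21.35 − 5·2.2799 + 5 = 14.951
ΔM = M_A − M_B = -1.703 − (14.951) = -16.653; smaller M is more luminous → Star A.
L ratio = 10^(0.4 |ΔM|) = 10^6.661 = 4.586×10^6

Star A is more luminous, by a factor of 4.59×10^6.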